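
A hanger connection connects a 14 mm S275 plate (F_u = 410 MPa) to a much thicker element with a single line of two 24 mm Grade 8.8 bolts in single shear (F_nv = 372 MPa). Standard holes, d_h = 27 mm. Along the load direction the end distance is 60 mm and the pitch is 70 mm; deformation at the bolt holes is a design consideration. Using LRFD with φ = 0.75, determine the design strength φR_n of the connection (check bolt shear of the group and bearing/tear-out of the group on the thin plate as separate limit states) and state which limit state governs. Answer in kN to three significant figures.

252 kN (bolt shear governs)

Bolt shear: A_b = π·24²/4 = 452.4 mm²; R_n = 372 × 452.4 × 2 × 1 / 1000 = 336.6 kN → 0.75 × 336.6 = 252 kN.
Bearing (1.2 l_c t F_u ≤ 2.4 d t F_u): upper limit = 2.4·24·14·410 / 1000 = 330.6 kN.
  Edge l_c = 60 − 27/2 = 46.5 → r_n = 320.3 kN; interior l_c = 70 − 27 = 43 → r_n = 296.2 kN.
  R_n,bearing = 1·320.3 + 1·296.2 = 616.5 kN → 0.75 × 616.5 = 462 kN.
Bolt shear governs: 252 kN.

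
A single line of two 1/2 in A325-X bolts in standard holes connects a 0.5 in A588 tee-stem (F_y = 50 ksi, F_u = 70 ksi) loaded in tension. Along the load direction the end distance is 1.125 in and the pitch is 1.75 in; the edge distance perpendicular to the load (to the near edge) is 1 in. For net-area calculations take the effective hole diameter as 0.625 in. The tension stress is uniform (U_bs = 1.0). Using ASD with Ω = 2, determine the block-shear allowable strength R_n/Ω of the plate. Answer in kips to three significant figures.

32.4 kips

Shear plane L_v = 1.125 + 1·1.75 = 2.875 in; A_gv = 2.875 × 0.5 = 1.438 in².
A_nv = (2.875 − 1.5·0.625) × 0.5 = 0.9688 in².
A_nt = (1 − 0.5·0.625) × 0.5 = 0.3438 in².
0.6 F_u A_nv = 40.69 kips; 0.6 F_y A_gv = 43.12 kips → shear rupture governs the shear term.
R_n = 40.69 + 1.0 × 70 × 0.3438 = 64.75 kips.
Allowable strength R_n/Ω = 64.75 / 2 = 32.4 kips.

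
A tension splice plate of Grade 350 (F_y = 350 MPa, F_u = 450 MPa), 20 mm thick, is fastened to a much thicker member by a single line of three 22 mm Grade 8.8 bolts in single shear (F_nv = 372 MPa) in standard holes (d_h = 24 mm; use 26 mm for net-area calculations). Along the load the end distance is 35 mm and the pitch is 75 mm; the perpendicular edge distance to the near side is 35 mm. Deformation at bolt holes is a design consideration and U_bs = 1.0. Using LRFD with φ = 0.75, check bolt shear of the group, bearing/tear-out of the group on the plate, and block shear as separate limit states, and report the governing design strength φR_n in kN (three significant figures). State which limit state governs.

318 kN (bolt shear governs)

Bolt shear: A_b = π·22²/4 = 380.1 mm²; R_n = 372 × 380.1 × 3 × 1 / 1000 = 424.2 kN → 0.75 × 424.2 = 318 kN.
Bearing: edge l_c = 23, r_n = 248.4 kN; interior l_c = 51, r_n = 475.2 kN; R_n = 248.4 + 2·475.2 = 1199 kN → 899 kN.
Block shear: A_gv = 3700, A_nv = 2400, A_nt = 440 mm²; R_n = min(0.6F_uA_nv, 0.6F_yA_gv) + U_bs·F_u·A_nt = 846 kN → 634 kN.
Bolt shear governs: 318 kN.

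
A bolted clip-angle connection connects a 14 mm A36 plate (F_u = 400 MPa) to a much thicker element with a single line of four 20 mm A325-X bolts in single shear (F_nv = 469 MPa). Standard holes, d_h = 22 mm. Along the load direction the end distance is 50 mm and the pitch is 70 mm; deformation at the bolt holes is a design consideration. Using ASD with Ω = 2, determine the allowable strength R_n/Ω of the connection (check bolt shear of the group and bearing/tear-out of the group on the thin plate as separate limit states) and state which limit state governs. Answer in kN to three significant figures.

295 kN (bolt shear governs)

Bolt shear: A_b = π·20²/4 = 314.2 mm²; R_n = 469 × 314.2 × 4 × 1 / 1000 = 589.4 kN → 589.4 / 2 = 295 kN.
Bearing (1.2 l_c t F_u ≤ 2.4 d t F_u): upper limit = 2.4·20·14·400 / 1000 = 268.8 kN.
  Edge l_c = 50 − 22/2 = 39 → r_n = 262.1 kN; interior l_c = 70 − 22 = 48 → r_n = 268.8 kN.
  R_n,bearing = 1·262.1 + 3·268.8 = 1068 kN → 1068 / 2 = 534 kN.
Bolt shear governs: 295 kN.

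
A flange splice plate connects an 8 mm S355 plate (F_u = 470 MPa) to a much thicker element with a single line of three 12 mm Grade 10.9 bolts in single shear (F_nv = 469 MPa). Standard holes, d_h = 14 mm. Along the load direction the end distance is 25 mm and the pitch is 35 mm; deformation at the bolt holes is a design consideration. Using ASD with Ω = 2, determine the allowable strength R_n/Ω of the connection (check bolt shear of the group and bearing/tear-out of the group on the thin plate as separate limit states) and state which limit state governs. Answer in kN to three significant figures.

79.6 kN (bolt shear governs)

Bolt shear: A_b = π·12²/4 = 113.1 mm²; R_n = 469 × 113.1 × 3 × 1 / 1000 = 159.1 kN → 159.1 / 2 = 79.6 kN.
Bearing (1.2 l_c t F_u ≤ 2.4 d t F_u): upper limit = 2.4·12·8·470 / 1000 = 108.3 kN.
  Edge l_c = 25 − 14/2 = 18 → r_n = 81.22 kN; interior l_c = 35 − 14 = 21 → r_n = 94.75 kN.
  R_n,bearing = 1·81.22 + 2·94.75 = 270.7 kN → 270.7 / 2 = 135 kN.
Bolt shear governs: 79.6 kN.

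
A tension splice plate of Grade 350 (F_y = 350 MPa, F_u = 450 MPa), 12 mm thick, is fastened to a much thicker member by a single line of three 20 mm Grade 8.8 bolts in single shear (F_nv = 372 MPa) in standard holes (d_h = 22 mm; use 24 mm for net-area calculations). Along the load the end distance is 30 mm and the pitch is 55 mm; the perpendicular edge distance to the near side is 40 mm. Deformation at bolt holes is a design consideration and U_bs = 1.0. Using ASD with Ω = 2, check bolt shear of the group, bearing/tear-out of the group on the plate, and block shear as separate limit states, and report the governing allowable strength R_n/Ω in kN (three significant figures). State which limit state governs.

175 kN (bolt shear governs)

Bolt shear: A_b = π·20²/4 = 314.2 mm²; R_n = 372 × 314.2 × 3 × 1 / 1000 = 350.6 kN → 350.6 / 2 = 175 kN.
Bearing: edge l_c = 19, r_n = 123.1 kN; interior l_c = 33, r_n = 213.8 kN; R_n = 123.1 + 2·213.8 = 550.8 kN → 275 kN.
Block shear: A_gv = 1680, A_nv = 960, A_nt = 336 mm²; R_n = min(0.6F_uA_nv, 0.6F_yA_gv) + U_bs·F_u·A_nt = 410.4 kN → 205 kN.
Bolt shear governs: 175 kN.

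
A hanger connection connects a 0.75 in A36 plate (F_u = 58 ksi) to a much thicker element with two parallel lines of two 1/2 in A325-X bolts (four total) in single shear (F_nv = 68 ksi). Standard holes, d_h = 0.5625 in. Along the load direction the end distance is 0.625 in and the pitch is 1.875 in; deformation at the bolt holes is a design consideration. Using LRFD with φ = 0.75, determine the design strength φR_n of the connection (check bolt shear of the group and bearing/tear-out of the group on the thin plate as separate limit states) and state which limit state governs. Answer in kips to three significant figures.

Bolt shear: A_b = π·0.5²/4 = 0.1963 in²; R_n = 68 × 0.1963 × 4 × 1 = 53.41 kips → 0.75 × 53.41 = 40.1 kips.
Bearing (1.2 l_c t F_u ≤ 2.4 d t F_u): upper limit = 2.4·0.5·0.75·58 = 52.2 kips.
  Edge l_c = 0.625 − 0.5625/2 = 0.3438 → r_n = 17.94 kips; interior l_c = 1.875 − 0.5625 = 1.312 → r_n = 52.2 kips.
  R_n,bearing = 2·17.94 + 2·52.2 = 140.3 kips → 0.75 × 140.3 = 105 kips.
Bolt shear governs: 40.1 kips.

40.1 kips (bolt shear governs)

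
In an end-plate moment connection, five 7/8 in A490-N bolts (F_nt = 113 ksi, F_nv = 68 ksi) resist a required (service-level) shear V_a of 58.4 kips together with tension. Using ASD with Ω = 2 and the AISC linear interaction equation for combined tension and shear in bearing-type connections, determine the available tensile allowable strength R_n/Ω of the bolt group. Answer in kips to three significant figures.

A_b = π·0.875²/4 = 0.6013 in²; f_rv = 58.4 / (5 × 0.6013) = 19.42 ksi.
F'_nt = 1.3 F_nt − (Ω F_nt / F_nv) f_rv = 1.3·113 − (2·113/68)·19.42 = 82.34 ksi, capped at F_nt → F'_nt = 82.34 ksi.
R_n = F'_nt · A_b · n = 82.34 × 0.6013 × 5 = 247.6 kips.
Allowable strength R_n/Ω = 247.6 / 2 = 124 kips.

124 kips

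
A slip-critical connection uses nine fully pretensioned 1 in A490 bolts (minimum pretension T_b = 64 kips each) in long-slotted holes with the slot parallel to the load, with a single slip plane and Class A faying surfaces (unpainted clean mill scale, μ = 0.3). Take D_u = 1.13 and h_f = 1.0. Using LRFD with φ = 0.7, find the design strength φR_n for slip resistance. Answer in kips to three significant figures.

R_n = μ · D_u · h_f · T_b · n_s · n_b = 0.3 × 1.13 × 1.0 × 64 × 1 × 9 = 195.3 kips.
Design strength φR_n = 0.7 × 195.3 = 137 kips.

137 kips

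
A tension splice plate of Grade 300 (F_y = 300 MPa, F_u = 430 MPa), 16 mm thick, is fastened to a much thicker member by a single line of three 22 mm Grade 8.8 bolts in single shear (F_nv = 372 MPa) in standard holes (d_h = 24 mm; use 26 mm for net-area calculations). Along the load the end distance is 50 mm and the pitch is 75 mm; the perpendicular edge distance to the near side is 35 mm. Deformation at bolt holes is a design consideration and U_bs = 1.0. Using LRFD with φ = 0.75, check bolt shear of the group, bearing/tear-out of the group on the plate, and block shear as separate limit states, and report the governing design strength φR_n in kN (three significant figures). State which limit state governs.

Bolt shear: A_b = π·22²/4 = 380.1 mm²; R_n = 372 × 380.1 × 3 × 1 / 1000 = 424.2 kN → 0.75 × 424.2 = 318 kN.
Bearing: edge l_c = 38, r_n = 313.7 kN; interior l_c = 51, r_n = 363.3 kN; R_n = 313.7 + 2·363.3 = 1040 kN → 780 kN.
Block shear: A_gv = 3200, A_nv = 2160, A_nt = 352 mm²; R_n = min(0.6F_uA_nv, 0.6F_yA_gv) + U_bs·F_u·A_nt = 708.6 kN → 531 kN.
Bolt shear governs: 318 kN.

318 kN (bolt shear governs)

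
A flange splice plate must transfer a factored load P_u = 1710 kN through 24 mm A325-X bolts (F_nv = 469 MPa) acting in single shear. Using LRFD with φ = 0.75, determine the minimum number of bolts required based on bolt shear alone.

11 bolts

A_b = π·24²/4 = 452.4 mm².
Per-bolt design strength φR_n = 0.75 × 469 × 452.4 × 1 / 1000 = 159.1 kN.
n ≥ 1710 / 159.1 = 10.75 → use 11 bolts.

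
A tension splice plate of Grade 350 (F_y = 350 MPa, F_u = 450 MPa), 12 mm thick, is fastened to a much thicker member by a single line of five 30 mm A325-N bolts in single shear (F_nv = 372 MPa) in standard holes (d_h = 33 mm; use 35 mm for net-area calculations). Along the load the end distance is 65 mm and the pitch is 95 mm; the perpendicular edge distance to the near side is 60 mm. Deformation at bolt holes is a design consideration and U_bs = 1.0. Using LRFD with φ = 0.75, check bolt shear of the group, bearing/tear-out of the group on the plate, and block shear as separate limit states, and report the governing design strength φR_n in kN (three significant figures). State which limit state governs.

Bolt shear: A_b = π·30²/4 = 706.9 mm²; R_n = 372 × 706.9 × 5 × 1 / 1000 = 1315 kN → 0.75 × 1315 = 986 kN.
Bearing: edge l_c = 48.5, r_n = 314.3 kN; interior l_c = 62, r_n = 388.8 kN; R_n = 314.3 + 4·388.8 = 1869 kN → 1400 kN.
Block shear: A_gv = 5340, A_nv = 3450, A_nt = 510 mm²; R_n = min(0.6F_uA_nv, 0.6F_yA_gv) + U_bs·F_u·A_nt = 1161 kN → 871 kN.
Block shear governs: 871 kN.

871 kN (block shear governs)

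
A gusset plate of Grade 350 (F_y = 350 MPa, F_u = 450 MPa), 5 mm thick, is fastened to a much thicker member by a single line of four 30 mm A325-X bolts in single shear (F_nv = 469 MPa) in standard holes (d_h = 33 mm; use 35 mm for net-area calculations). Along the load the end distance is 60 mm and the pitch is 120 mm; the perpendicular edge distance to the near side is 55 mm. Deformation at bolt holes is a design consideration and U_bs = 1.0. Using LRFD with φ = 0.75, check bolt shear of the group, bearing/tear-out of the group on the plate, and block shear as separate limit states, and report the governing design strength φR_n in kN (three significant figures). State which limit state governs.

Bolt shear: A_b = π·30²/4 = 706.9 mm²; R_n = 469 × 706.9 × 4 × 1 / 1000 = 1326 kN → 0.75 × 1326 = 995 kN.
Bearing: edge l_c = 43.5, r_n = 117.5 kN; interior l_c = 87, r_n = 162 kN; R_n = 117.5 + 3·162 = 603.5 kN → 453 kN.
Block shear: A_gv = 2100, A_nv = 1488, A_nt = 187.5 mm²; R_n = min(0.6F_uA_nv, 0.6F_yA_gv) + U_bs·F_u·A_nt = 486 kN → 364 kN.
Block shear governs: 364 kN.

364 kN (block shear governs)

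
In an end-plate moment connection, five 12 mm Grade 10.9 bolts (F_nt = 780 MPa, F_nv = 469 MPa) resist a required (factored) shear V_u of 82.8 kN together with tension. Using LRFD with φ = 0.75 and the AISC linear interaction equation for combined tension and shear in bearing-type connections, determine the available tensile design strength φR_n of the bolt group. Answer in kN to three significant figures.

292 kN

A_b = π·12²/4 = 113.1 mm²; f_rv = 82.8 × 1000 / (5 × 113.1) = 146.4 MPa.
F'_nt = 1.3 F_nt − (F_nt / φF_nv) f_rv = 1.3·780 − (780/(0.75·469))·146.4 = 689.3 MPa, capped at F_nt → F'_nt = 689.3 MPa.
R_n = F'_nt · A_b · n = 689.3 × 113.1 × 5 / 1000 = 389.8 kN.
Design strength φR_n = 0.75 × 389.8 = 292 kN.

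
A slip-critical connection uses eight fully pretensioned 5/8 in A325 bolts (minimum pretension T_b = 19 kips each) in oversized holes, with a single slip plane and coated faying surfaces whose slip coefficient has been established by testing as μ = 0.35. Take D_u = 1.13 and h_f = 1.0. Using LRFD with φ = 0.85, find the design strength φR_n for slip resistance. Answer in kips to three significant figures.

R_n = μ · D_u · h_f · T_b · n_s · n_b = 0.35 × 1.13 × 1.0 × 19 × 1 × 8 = 60.12 kips.
Design strength φR_n = 0.85 × 60.12 = 51.1 kips.

51.1 kips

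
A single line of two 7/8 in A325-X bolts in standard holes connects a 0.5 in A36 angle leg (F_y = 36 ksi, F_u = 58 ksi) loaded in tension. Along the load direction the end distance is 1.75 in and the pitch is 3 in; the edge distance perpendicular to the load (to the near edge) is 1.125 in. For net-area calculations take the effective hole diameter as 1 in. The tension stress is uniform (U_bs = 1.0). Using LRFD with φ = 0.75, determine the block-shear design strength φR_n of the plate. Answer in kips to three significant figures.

52.1 kips

Shear plane L_v = 1.75 + 1·3 = 4.75 in; A_gv = 4.75 × 0.5 = 2.375 in².
A_nv = (4.75 − 1.5·1) × 0.5 = 1.625 in².
A_nt = (1.125 − 0.5·1) × 0.5 = 0.3125 in².
0.6 F_u A_nv = 56.55 kips; 0.6 F_y A_gv = 51.3 kips → shear yielding governs the shear term.
R_n = 51.3 + 1.0 × 58 × 0.3125 = 69.42 kips.
Design strength φR_n = 0.75 × 69.42 = 52.1 kips.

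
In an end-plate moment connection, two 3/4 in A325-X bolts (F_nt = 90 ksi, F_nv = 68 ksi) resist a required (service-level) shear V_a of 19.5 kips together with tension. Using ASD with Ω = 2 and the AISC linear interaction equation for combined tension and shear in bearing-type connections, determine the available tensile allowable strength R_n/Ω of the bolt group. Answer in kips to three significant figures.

25.9 kips

A_b = π·0.75²/4 = 0.4418 in²; f_rv = 19.5 / (2 × 0.4418) = 22.07 ksi.
F'_nt = 1.3 F_nt − (Ω F_nt / F_nv) f_rv = 1.3·90 − (2·90/68)·22.07 = 58.58 ksi, capped at F_nt → F'_nt = 58.58 ksi.
R_n = F'_nt · A_b · n = 58.58 × 0.4418 × 2 = 51.76 kips.
Allowable strength R_n/Ω = 51.76 / 2 = 25.9 kips.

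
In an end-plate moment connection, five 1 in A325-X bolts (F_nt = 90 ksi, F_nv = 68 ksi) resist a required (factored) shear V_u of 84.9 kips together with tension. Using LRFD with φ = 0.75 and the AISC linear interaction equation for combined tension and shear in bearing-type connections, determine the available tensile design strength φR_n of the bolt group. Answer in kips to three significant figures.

232 kips

A_b = π·1²/4 = 0.7854 in²; f_rv = 84.9 / (5 × 0.7854) = 21.62 ksi.
F'_nt = 1.3 F_nt − (F_nt / φF_nv) f_rv = 1.3·90 − (90/(0.75·68))·21.62 = 78.85 ksi, capped at F_nt → F'_nt = 78.85 ksi.
R_n = F'_nt · A_b · n = 78.85 × 0.7854 × 5 = 309.6 kips.
Design strength φR_n = 0.75 × 309.6 = 232 kips.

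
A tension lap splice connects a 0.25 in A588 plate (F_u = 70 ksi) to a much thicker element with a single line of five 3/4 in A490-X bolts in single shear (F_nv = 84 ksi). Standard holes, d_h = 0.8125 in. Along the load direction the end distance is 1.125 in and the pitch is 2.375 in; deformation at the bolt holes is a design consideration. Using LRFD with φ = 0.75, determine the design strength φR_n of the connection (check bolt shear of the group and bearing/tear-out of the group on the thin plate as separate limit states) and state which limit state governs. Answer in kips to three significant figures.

106 kips (bearing governs)

Bolt shear: A_b = π·0.75²/4 = 0.4418 in²; R_n = 84 × 0.4418 × 5 × 1 = 185.6 kips → 0.75 × 185.6 = 139 kips.
Bearing (1.2 l_c t F_u ≤ 2.4 d t F_u): upper limit = 2.4·0.75·0.25·70 = 31.5 kips.
  Edge l_c = 1.125 − 0.8125/2 = 0.7188 → r_n = 15.09 kips; interior l_c = 2.375 − 0.8125 = 1.562 → r_n = 31.5 kips.
  R_n,bearing = 1·15.09 + 4·31.5 = 141.1 kips → 0.75 × 141.1 = 106 kips.
Bearing governs: 106 kips.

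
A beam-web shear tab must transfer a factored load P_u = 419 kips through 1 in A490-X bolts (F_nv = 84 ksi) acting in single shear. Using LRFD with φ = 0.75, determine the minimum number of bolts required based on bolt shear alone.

9 bolts

A_b = π·1²/4 = 0.7854 in².
Per-bolt design strength φR_n = 0.75 × 84 × 0.7854 × 1 = 49.48 kips.
n ≥ 419 / 49.48 = 8.468 → use 9 bolts.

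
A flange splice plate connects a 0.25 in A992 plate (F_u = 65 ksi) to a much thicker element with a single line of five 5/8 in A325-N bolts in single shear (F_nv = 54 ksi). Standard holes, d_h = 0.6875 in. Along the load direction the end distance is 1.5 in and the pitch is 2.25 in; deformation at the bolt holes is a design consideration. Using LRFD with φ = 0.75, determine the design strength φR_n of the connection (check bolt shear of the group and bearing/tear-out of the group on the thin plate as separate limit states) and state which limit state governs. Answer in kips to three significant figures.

62.1 kips (bolt shear governs)

Bolt shear: A_b = π·0.625²/4 = 0.3068 in²; R_n = 54 × 0.3068 × 5 × 1 = 82.83 kips → 0.75 × 82.83 = 62.1 kips.
Bearing (1.2 l_c t F_u ≤ 2.4 d t F_u): upper limit = 2.4·0.625·0.25·65 = 24.38 kips.
  Edge l_c = 1.5 − 0.6875/2 = 1.156 → r_n = 22.55 kips; interior l_c = 2.25 − 0.6875 = 1.562 → r_n = 24.38 kips.
  R_n,bearing = 1·22.55 + 4·24.38 = 120 kips → 0.75 × 120 = 90 kips.
Bolt shear governs: 62.1 kips.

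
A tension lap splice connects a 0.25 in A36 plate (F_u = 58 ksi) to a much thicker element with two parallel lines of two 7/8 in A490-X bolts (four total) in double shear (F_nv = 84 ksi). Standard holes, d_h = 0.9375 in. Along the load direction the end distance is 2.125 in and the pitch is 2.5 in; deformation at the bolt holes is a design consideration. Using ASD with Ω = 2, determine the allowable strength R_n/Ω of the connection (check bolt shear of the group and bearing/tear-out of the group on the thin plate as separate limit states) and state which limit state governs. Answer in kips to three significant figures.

56 kips (bearing governs)

Bolt shear: A_b = π·0.875²/4 = 0.6013 in²; R_n = 84 × 0.6013 × 4 × 2 = 404.1 kips → 404.1 / 2 = 202 kips.
Bearing (1.2 l_c t F_u ≤ 2.4 d t F_u): upper limit = 2.4·0.875·0.25·58 = 30.45 kips.
  Edge l_c = 2.125 − 0.9375/2 = 1.656 → r_n = 28.82 kips; interior l_c = 2.5 − 0.9375 = 1.562 → r_n = 27.19 kips.
  R_n,bearing = 2·28.82 + 2·27.19 = 112 kips → 112 / 2 = 56 kips.
Bearing governs: 56 kips.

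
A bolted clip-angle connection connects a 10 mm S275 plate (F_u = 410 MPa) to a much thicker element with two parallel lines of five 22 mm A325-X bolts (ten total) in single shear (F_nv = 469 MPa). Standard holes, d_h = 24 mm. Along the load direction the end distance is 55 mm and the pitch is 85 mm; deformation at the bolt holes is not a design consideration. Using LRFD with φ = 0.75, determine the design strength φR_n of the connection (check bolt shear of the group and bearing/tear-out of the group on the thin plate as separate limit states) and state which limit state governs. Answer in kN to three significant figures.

1340 kN (bolt shear governs)

Bolt shear: A_b = π·22²/4 = 380.1 mm²; R_n = 469 × 380.1 × 10 × 1 / 1000 = 1783 kN → 0.75 × 1783 = 1340 kN.
Bearing (1.5 l_c t F_u ≤ 3.0 d t F_u): upper limit = 3.0·22·10·410 / 1000 = 270.6 kN.
  Edge l_c = 55 − 24/2 = 43 → r_n = 264.4 kN; interior l_c = 85 − 24 = 61 → r_n = 270.6 kN.
  R_n,bearing = 2·264.4 + 8·270.6 = 2694 kN → 0.75 × 2694 = 2020 kN.
Bolt shear governs: 1340 kN.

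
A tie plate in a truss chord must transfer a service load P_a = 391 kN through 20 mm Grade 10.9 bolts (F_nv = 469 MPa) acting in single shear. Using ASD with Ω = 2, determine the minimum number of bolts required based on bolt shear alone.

A_b = π·20²/4 = 314.2 mm².
Per-bolt allowable strength R_n/Ω = 469 × 314.2 × 1 / 1000 / 2 = 73.67 kN.
n ≥ 391 / 73.67 = 5.307 → use 6 bolts.

6 bolts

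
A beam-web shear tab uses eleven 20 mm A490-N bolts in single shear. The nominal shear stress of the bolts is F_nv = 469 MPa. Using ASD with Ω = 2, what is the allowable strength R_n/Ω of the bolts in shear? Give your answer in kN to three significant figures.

810 kN

A_b = π × 20² / 4 = 314.2 mm².
R_n = F_nv · A_b · n · n_s = 469 × 314.2 × 11 × 1 / 1000 = 1621 kN.
Allowable strength R_n/Ω = 1621 / 2 = 810 kN.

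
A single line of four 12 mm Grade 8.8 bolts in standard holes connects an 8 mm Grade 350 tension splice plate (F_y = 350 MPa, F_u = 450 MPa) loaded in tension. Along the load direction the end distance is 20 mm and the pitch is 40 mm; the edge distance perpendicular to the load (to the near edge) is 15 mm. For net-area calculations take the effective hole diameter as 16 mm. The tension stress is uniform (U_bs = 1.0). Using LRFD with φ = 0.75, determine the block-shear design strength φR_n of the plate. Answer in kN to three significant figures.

Shear plane L_v = 20 + 3·40 = 140 mm; A_gv = 140 × 8 = 1120 mm².
A_nv = (140 − 3.5·16) × 8 = 672 mm².
A_nt = (15 − 0.5·16) × 8 = 56 mm².
0.6 F_u A_nv = 181.4 kN; 0.6 F_y A_gv = 235.2 kN → shear rupture governs the shear term.
R_n = 181.4 + 1.0 × 450 × 56 / 1000 = 206.6 kN.
Design strength φR_n = 0.75 × 206.6 = 155 kN.

155 kN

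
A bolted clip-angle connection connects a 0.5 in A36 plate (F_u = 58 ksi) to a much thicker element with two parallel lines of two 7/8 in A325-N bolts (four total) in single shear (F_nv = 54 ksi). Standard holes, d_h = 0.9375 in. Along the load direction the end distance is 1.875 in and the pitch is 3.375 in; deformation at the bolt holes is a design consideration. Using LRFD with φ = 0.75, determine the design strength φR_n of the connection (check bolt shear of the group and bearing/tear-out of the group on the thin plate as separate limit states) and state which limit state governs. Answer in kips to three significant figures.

97.4 kips (bolt shear governs)

Bolt shear: A_b = π·0.875²/4 = 0.6013 in²; R_n = 54 × 0.6013 × 4 × 1 = 129.9 kips → 0.75 × 129.9 = 97.4 kips.
Bearing (1.2 l_c t F_u ≤ 2.4 d t F_u): upper limit = 2.4·0.875·0.5·58 = 60.9 kips.
  Edge l_c = 1.875 − 0.9375/2 = 1.406 → r_n = 48.94 kips; interior l_c = 3.375 − 0.9375 = 2.438 → r_n = 60.9 kips.
  R_n,bearing = 2·48.94 + 2·60.9 = 219.7 kips → 0.75 × 219.7 = 165 kips.
Bolt shear governs: 97.4 kips.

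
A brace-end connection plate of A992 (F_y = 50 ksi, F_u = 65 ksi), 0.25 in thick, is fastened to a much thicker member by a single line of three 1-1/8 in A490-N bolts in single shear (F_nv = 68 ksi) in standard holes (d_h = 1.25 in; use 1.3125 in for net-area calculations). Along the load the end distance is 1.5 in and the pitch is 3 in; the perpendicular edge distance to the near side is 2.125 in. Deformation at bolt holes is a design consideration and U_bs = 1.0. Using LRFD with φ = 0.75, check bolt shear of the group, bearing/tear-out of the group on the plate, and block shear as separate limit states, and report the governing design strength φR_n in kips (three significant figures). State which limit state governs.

48.8 kips (block shear governs)

Bolt shear: A_b = π·1.125²/4 = 0.994 in²; R_n = 68 × 0.994 × 3 × 1 = 202.8 kips → 0.75 × 202.8 = 152 kips.
Bearing: edge l_c = 0.875, r_n = 17.06 kips; interior l_c = 1.75, r_n = 34.12 kips; R_n = 17.06 + 2·34.12 = 85.31 kips → 64 kips.
Block shear: A_gv = 1.875, A_nv = 1.055, A_nt = 0.3672 in²; R_n = min(0.6F_uA_nv, 0.6F_yA_gv) + U_bs·F_u·A_nt = 65 kips → 48.8 kips.
Block shear governs: 48.8 kips.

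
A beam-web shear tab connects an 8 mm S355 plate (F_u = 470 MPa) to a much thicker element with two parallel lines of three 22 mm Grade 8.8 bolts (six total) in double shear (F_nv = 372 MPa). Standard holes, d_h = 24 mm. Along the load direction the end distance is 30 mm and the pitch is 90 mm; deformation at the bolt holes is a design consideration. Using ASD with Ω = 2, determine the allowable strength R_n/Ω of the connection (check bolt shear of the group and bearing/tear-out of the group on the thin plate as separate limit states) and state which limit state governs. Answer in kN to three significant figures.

478 kN (bearing governs)

Bolt shear: A_b = π·22²/4 = 380.1 mm²; R_n = 372 × 380.1 × 6 × 2 / 1000 = 1697 kN → 1697 / 2 = 848 kN.
Bearing (1.2 l_c t F_u ≤ 2.4 d t F_u): upper limit = 2.4·22·8·470 / 1000 = 198.5 kN.
  Edge l_c = 30 − 24/2 = 18 → r_n = 81.22 kN; interior l_c = 90 − 24 = 66 → r_n = 198.5 kN.
  R_n,bearing = 2·81.22 + 4·198.5 = 956.5 kN → 956.5 / 2 = 478 kN.
Bearing governs: 478 kN.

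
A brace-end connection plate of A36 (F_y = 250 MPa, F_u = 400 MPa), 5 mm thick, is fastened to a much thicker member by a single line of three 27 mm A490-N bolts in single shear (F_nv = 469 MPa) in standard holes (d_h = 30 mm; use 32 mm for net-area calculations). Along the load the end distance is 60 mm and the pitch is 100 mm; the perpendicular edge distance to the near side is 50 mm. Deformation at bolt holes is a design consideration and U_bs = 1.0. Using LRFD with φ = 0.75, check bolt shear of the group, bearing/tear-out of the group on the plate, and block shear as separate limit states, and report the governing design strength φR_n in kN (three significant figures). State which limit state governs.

197 kN (block shear governs)

Bolt shear: A_b = π·27²/4 = 572.6 mm²; R_n = 469 × 572.6 × 3 × 1 / 1000 = 805.6 kN → 0.75 × 805.6 = 604 kN.
Bearing: edge l_c = 45, r_n = 108 kN; interior l_c = 70, r_n = 129.6 kN; R_n = 108 + 2·129.6 = 367.2 kN → 275 kN.
Block shear: A_gv = 1300, A_nv = 900, A_nt = 170 mm²; R_n = min(0.6F_uA_nv, 0.6F_yA_gv) + U_bs·F_u·A_nt = 263 kN → 197 kN.
Block shear governs: 197 kN.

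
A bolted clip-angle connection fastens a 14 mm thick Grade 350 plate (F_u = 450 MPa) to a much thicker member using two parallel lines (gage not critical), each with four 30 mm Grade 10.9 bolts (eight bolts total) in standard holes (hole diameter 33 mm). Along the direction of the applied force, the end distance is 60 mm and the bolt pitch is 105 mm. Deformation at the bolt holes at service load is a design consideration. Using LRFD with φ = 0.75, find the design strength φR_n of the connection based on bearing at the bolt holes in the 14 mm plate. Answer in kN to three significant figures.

2530 kN

Per bolt r_n = 1.2 l_c t F_u ≤ 2.4 d t F_u; upper limit = 2.4 × 30 × 14 × 450 / 1000 = 453.6 kN.
Edge bolt: l_c = 60 − 33/2 = 43.5 mm → 1.2 × 43.5 × 14 × 450 / 1000 = 328.9 → r_n = 328.9 kN.
Interior bolts: l_c = 105 − 33 = 72 mm → 1.2 × 72 × 14 × 450 / 1000 = 544.3 → r_n = 453.6 kN.
R_n = 2 × 328.9 + 6 × 453.6 = 3379 kN.
Design strength φR_n = 0.75 × 3379 = 2530 kN.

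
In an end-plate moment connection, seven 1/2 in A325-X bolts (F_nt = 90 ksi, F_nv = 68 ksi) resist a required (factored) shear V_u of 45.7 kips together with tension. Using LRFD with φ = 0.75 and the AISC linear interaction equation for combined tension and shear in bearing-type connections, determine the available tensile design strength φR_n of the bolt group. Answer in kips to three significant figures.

60.1 kips

A_b = π·0.5²/4 = 0.1963 in²; f_rv = 45.7 / (7 × 0.1963) = 33.25 ksi.
F'_nt = 1.3 F_nt − (F_nt / φF_nv) f_rv = 1.3·90 − (90/(0.75·68))·33.25 = 58.32 ksi, capped at F_nt → F'_nt = 58.32 ksi.
R_n = F'_nt · A_b · n = 58.32 × 0.1963 × 7 = 80.16 kips.
Design strength φR_n = 0.75 × 80.16 = 60.1 kips.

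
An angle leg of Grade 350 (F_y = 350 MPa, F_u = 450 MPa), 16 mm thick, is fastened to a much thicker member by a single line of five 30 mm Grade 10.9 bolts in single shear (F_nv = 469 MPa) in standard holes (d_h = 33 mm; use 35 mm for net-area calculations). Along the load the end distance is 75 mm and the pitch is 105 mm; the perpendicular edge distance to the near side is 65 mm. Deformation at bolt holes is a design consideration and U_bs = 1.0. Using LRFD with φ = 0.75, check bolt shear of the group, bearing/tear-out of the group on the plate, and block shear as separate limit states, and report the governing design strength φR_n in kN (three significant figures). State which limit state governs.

Bolt shear: A_b = π·30²/4 = 706.9 mm²; R_n = 469 × 706.9 × 5 × 1 / 1000 = 1658 kN → 0.75 × 1658 = 1240 kN.
Bearing: edge l_c = 58.5, r_n = 505.4 kN; interior l_c = 72, r_n = 518.4 kN; R_n = 505.4 + 4·518.4 = 2579 kN → 1930 kN.
Block shear: A_gv = 7920, A_nv = 5400, A_nt = 760 mm²; R_n = min(0.6F_uA_nv, 0.6F_yA_gv) + U_bs·F_u·A_nt = 1800 kN → 1350 kN.
Bolt shear governs: 1240 kN.

1240 kN (bolt shear governs)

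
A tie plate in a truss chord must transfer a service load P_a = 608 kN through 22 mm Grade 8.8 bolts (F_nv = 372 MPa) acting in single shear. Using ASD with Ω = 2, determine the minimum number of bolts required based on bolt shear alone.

9 bolts

A_b = π·22²/4 = 380.1 mm².
Per-bolt allowable strength R_n/Ω = 372 × 380.1 × 1 / 1000 / 2 = 70.7 kN.
n ≥ 608 / 70.7 = 8.599 → use 9 bolts.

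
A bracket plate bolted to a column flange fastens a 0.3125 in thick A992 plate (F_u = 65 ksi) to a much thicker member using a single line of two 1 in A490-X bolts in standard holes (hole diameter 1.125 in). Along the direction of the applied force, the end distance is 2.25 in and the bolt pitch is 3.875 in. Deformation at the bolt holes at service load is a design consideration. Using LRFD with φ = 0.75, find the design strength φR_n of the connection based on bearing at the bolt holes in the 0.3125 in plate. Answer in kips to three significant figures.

Per bolt r_n = 1.2 l_c t F_u ≤ 2.4 d t F_u; upper limit = 2.4 × 1 × 0.3125 × 65 = 48.75 kips.
Edge bolt: l_c = 2.25 − 1.125/2 = 1.688 in → 1.2 × 1.688 × 0.3125 × 65 = 41.13 → r_n = 41.13 kips.
Interior bolts: l_c = 3.875 − 1.125 = 2.75 in → 1.2 × 2.75 × 0.3125 × 65 = 67.03 → r_n = 48.75 kips.
R_n = 1 × 41.13 + 1 × 48.75 = 89.88 kips.
Design strength φR_n = 0.75 × 89.88 = 67.4 kips.

67.4 kips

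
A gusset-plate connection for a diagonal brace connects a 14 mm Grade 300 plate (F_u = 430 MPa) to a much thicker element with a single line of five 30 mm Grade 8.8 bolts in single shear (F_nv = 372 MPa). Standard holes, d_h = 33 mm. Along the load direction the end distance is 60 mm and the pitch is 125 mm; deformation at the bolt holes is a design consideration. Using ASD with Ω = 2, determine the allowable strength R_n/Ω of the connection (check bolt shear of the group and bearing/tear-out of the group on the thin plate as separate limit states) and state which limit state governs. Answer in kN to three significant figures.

657 kN (bolt shear governs)

Bolt shear: A_b = π·30²/4 = 706.9 mm²; R_n = 372 × 706.9 × 5 × 1 / 1000 = 1315 kN → 1315 / 2 = 657 kN.
Bearing (1.2 l_c t F_u ≤ 2.4 d t F_u): upper limit = 2.4·30·14·430 / 1000 = 433.4 kN.
  Edge l_c = 60 − 33/2 = 43.5 → r_n = 314.2 kN; interior l_c = 125 − 33 = 92 → r_n = 433.4 kN.
  R_n,bearing = 1·314.2 + 4·433.4 = 2048 kN → 2048 / 2 = 1020 kN.
Bolt shear governs: 657 kN.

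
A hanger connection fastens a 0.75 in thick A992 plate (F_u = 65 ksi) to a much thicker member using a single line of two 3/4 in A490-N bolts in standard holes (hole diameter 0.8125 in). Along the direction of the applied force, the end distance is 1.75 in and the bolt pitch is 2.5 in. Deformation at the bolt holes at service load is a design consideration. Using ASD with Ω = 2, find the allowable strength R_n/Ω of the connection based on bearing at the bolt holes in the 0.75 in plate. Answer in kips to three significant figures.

Per bolt r_n = 1.2 l_c t F_u ≤ 2.4 d t F_u; upper limit = 2.4 × 0.75 × 0.75 × 65 = 87.75 kips.
Edge bolt: l_c = 1.75 − 0.8125/2 = 1.344 in → 1.2 × 1.344 × 0.75 × 65 = 78.61 → r_n = 78.61 kips.
Interior bolts: l_c = 2.5 − 0.8125 = 1.688 in → 1.2 × 1.688 × 0.75 × 65 = 98.72 → r_n = 87.75 kips.
R_n = 1 × 78.61 + 1 × 87.75 = 166.4 kips.
Allowable strength R_n/Ω = 166.4 / 2 = 83.2 kips.

83.2 kips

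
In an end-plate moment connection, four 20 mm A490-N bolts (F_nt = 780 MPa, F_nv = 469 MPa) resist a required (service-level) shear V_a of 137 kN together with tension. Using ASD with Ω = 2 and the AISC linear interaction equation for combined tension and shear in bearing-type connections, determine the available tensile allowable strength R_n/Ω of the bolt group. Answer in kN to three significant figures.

409 kN

A_b = π·20²/4 = 314.2 mm²; f_rv = 137 × 1000 / (4 × 314.2) = 109 MPa.
F'_nt = 1.3 F_nt − (Ω F_nt / F_nv) f_rv = 1.3·780 − (2·780/469)·109 = 651.4 MPa, capped at F_nt → F'_nt = 651.4 MPa.
R_n = F'_nt · A_b · n = 651.4 × 314.2 × 4 / 1000 = 818.5 kN.
Allowable strength R_n/Ω = 818.5 / 2 = 409 kN.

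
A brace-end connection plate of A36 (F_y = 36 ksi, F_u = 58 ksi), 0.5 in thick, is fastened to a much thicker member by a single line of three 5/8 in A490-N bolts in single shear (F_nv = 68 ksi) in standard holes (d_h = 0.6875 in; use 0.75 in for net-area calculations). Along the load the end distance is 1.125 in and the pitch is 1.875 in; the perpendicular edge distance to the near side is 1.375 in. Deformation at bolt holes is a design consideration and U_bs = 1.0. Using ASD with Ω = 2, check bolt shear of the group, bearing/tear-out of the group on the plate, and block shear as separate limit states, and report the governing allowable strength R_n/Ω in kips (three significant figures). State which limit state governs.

Bolt shear: A_b = π·0.625²/4 = 0.3068 in²; R_n = 68 × 0.3068 × 3 × 1 = 62.59 kips → 62.59 / 2 = 31.3 kips.
Bearing: edge l_c = 0.7812, r_n = 27.19 kips; interior l_c = 1.188, r_n = 41.33 kips; R_n = 27.19 + 2·41.33 = 109.8 kips → 54.9 kips.
Block shear: A_gv = 2.438, A_nv = 1.5, A_nt = 0.5 in²; R_n = min(0.6F_uA_nv, 0.6F_yA_gv) + U_bs·F_u·A_nt = 81.2 kips → 40.6 kips.
Bolt shear governs: 31.3 kips.

31.3 kips (bolt shear governs)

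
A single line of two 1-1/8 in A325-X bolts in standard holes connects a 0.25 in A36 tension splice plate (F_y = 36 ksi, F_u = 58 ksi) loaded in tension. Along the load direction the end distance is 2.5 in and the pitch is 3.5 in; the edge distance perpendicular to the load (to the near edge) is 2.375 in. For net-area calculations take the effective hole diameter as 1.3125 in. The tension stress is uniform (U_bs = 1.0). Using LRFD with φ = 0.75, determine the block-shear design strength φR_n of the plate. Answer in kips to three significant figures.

43 kips

Shear plane L_v = 2.5 + 1·3.5 = 6 in; A_gv = 6 × 0.25 = 1.5 in².
A_nv = (6 − 1.5·1.3125) × 0.25 = 1.008 in².
A_nt = (2.375 − 0.5·1.3125) × 0.25 = 0.4297 in².
0.6 F_u A_nv = 35.07 kips; 0.6 F_y A_gv = 32.4 kips → shear yielding governs the shear term.
R_n = 32.4 + 1.0 × 58 × 0.4297 = 57.32 kips.
Design strength φR_n = 0.75 × 57.32 = 43 kips.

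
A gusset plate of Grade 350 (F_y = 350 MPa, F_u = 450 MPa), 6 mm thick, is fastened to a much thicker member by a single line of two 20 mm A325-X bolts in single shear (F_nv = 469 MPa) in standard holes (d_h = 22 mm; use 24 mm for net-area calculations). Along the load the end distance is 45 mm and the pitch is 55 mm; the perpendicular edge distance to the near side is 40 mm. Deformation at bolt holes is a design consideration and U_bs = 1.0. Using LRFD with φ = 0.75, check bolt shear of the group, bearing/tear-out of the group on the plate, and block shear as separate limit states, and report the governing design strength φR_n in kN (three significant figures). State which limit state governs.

Bolt shear: A_b = π·20²/4 = 314.2 mm²; R_n = 469 × 314.2 × 2 × 1 / 1000 = 294.7 kN → 0.75 × 294.7 = 221 kN.
Bearing: edge l_c = 34, r_n = 110.2 kN; interior l_c = 33, r_n = 106.9 kN; R_n = 110.2 + 1·106.9 = 217.1 kN → 163 kN.
Block shear: A_gv = 600, A_nv = 384, A_nt = 168 mm²; R_n = min(0.6F_uA_nv, 0.6F_yA_gv) + U_bs·F_u·A_nt = 179.3 kN → 134 kN.
Block shear governs: 134 kN.

134 kN (block shear governs)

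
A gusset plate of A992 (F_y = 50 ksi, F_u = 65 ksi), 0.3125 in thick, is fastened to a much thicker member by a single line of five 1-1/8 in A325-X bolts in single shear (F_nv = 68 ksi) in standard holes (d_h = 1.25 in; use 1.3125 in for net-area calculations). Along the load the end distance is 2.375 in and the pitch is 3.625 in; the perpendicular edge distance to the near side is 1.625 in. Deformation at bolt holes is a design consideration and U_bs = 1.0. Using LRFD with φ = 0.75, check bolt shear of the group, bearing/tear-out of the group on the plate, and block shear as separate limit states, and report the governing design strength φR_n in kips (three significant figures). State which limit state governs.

115 kips (block shear governs)

Bolt shear: A_b = π·1.125²/4 = 0.994 in²; R_n = 68 × 0.994 × 5 × 1 = 338 kips → 0.75 × 338 = 253 kips.
Bearing: edge l_c = 1.75, r_n = 42.66 kips; interior l_c = 2.375, r_n = 54.84 kips; R_n = 42.66 + 4·54.84 = 262 kips → 197 kips.
Block shear: A_gv = 5.273, A_nv = 3.428, A_nt = 0.3027 in²; R_n = min(0.6F_uA_nv, 0.6F_yA_gv) + U_bs·F_u·A_nt = 153.4 kips → 115 kips.
Block shear governs: 115 kips.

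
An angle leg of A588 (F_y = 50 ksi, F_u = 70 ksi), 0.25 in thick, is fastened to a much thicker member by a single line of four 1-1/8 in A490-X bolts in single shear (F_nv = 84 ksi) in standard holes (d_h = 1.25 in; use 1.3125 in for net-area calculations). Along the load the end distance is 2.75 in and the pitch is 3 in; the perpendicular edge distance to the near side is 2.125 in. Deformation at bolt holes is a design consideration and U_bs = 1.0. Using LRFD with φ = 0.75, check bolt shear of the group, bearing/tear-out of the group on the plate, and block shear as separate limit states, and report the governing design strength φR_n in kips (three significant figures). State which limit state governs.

75.6 kips (block shear governs)

Bolt shear: A_b = π·1.125²/4 = 0.994 in²; R_n = 84 × 0.994 × 4 × 1 = 334 kips → 0.75 × 334 = 250 kips.
Bearing: edge l_c = 2.125, r_n = 44.62 kips; interior l_c = 1.75, r_n = 36.75 kips; R_n = 44.62 + 3·36.75 = 154.9 kips → 116 kips.
Block shear: A_gv = 2.938, A_nv = 1.789, A_nt = 0.3672 in²; R_n = min(0.6F_uA_nv, 0.6F_yA_gv) + U_bs·F_u·A_nt = 100.8 kips → 75.6 kips.
Block shear governs: 75.6 kips.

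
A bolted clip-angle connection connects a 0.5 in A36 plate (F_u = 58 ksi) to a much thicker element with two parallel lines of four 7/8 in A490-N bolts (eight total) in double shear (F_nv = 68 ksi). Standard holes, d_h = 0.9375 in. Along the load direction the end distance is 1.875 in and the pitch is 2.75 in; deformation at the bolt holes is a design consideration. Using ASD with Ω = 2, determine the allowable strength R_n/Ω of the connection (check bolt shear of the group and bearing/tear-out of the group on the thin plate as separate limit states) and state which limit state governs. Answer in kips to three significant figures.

Bolt shear: A_b = π·0.875²/4 = 0.6013 in²; R_n = 68 × 0.6013 × 8 × 2 = 654.2 kips → 654.2 / 2 = 327 kips.
Bearing (1.2 l_c t F_u ≤ 2.4 d t F_u): upper limit = 2.4·0.875·0.5·58 = 60.9 kips.
  Edge l_c = 1.875 − 0.9375/2 = 1.406 → r_n = 48.94 kips; interior l_c = 2.75 − 0.9375 = 1.812 → r_n = 60.9 kips.
  R_n,bearing = 2·48.94 + 6·60.9 = 463.3 kips → 463.3 / 2 = 232 kips.
Bearing governs: 232 kips.

232 kips (bearing governs)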